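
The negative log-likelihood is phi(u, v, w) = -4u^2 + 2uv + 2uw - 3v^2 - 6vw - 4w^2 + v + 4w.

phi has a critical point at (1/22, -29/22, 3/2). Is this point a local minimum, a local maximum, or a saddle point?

local maximum

The Hessian is constant: H = [[-8, 2, 2], [2, -6, -6], [2, -6, -8]].
Leading principal minors: Δ₁ = -8, Δ₂ = 44, Δ₃ = -88.
The minors alternate sign starting negative (−, +, −), so H is negative definite: a local maximum.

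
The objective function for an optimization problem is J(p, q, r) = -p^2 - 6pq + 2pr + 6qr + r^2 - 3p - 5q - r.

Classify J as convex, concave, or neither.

neither

J is quadratic, so its Hessian is the constant matrix H = [[-2, -6, 2], [-6, 0, 6], [2, 6, 2]].
Leading principal minors: -2, -36, -144.
Neither pattern holds ⇒ H is indefinite ⇒ neither convex nor concave.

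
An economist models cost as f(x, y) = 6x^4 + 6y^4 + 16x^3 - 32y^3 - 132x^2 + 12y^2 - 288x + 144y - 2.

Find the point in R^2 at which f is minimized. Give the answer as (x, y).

(3, -1)

f(x,y) separates as P(x) + Q(y) − 2, so its minimum is min P + min Q − 2.
P'(x) = 24(x - 3)(x + 1)(x + 4) vanishes at x ∈ {-4, -1, 3}; Q'(y) = 24(y - 3)(y - 2)(y + 1) vanishes at y ∈ {-1, 2, 3}.
Local minima of P (where P''>0): P(-4)=-448, P(3)=-1134. Local minima of Q: Q(-1)=-94, Q(3)=162.
So the global minimum of f is P(3) + Q(-1) − 2 = -1134 − 94 − 2 = -1230, attained at (3, -1).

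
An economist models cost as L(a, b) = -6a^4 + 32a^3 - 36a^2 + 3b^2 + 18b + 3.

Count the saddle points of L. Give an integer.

L separates as a function of a plus a function of b, so ∇L=0 decouples.
∂L/∂a = -24a(a - 3)(a - 1) = 0 at a ∈ {0, 1, 3}; ∂L/∂b = 6(b + 3) = 0 at b ∈ {-3}.
The Hessian is diagonal: diag(L_aa, L_bb). Second derivatives: L_aa(0)=-72, L_aa(1)=48, L_aa(3)=-144; L_bb(-3)=6.
Saddle points occur where the two diagonal entries have opposite signs: (0, -3), (3, -3). Count: 2.

2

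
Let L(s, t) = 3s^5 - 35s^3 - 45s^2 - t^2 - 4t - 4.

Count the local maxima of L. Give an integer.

L separates as a function of s plus a function of t, so ∇L=0 decouples.
∂L/∂s = 15s(s - 3)(s + 1)(s + 2) = 0 at s ∈ {-2, -1, 0, 3}; ∂L/∂t = -2(t + 2) = 0 at t ∈ {-2}.
The Hessian is diagonal: diag(L_ss, L_tt). Second derivatives: L_ss(-2)=-150, L_ss(-1)=60, L_ss(0)=-90, L_ss(3)=900; L_tt(-2)=-2.
Local maxima occur where both diagonal entries negative: (-2, -2), (0, -2). Count: 2.

2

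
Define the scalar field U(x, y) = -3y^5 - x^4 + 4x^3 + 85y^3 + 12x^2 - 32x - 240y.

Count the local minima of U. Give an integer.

2

U separates as a function of x plus a function of y, so ∇U=0 decouples.
∂U/∂x = -4(x - 4)(x - 1)(x + 2) = 0 at x ∈ {-2, 1, 4}; ∂U/∂y = -15(y - 4)(y - 1)(y + 1)(y + 4) = 0 at y ∈ {-4, -1, 1, 4}.
The Hessian is diagonal: diag(U_xx, U_yy). Second derivatives: U_xx(-2)=-72, U_xx(1)=36, U_xx(4)=-72; U_yy(-4)=1800, U_yy(-1)=-450, U_yy(1)=450, U_yy(4)=-1800.
Local minima occur where both diagonal entries positive: (1, -4), (1, 1). Count: 2.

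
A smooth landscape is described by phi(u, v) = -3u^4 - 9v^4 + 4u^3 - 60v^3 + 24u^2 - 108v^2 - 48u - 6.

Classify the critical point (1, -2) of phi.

local minimum

The mixed partial ∂²phi/∂u∂v is 0, so the Hessian at any point is diag(phi_uu, phi_vv) = diag(12(-3u^2 + 2u + 4), -36(3v^2 + 10v + 6)).
At (1, -2): H = diag(36, 72).
Both eigenvalues are positive, so H is positive definite: a local minimum.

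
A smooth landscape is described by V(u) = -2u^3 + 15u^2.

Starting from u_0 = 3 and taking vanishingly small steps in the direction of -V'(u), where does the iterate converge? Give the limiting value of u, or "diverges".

V'(u) = -6u(u - 5), so V'(3) = 36.
Gradient descent moves in the -V' direction, i.e. u is decreasing.
The nearest critical point in that direction is u = 0, where V'' = 30 > 0 (a local minimum). The iterate converges there.

0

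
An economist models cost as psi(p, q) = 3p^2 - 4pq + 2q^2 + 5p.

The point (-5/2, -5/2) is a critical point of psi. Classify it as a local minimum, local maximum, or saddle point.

The Hessian of psi is constant: H = [[6, -4], [-4, 4]].
det(H) = 6·4 − (-4)² = 8.
det(H) > 0 and tr(H) = 10 > 0, so H is positive definite and the point is a local minimum.

local minimum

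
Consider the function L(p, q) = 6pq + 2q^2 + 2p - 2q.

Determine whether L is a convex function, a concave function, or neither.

neither

L is quadratic, so its Hessian is the constant matrix H = [[0, 6], [6, 4]].
det(H) = -36, tr(H) = 4.
det(H) < 0, so H is indefinite: neither convex nor concave.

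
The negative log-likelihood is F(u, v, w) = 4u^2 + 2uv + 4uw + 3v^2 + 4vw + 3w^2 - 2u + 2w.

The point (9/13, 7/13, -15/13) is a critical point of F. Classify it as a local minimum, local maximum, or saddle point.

The Hessian is constant: H = [[8, 2, 4], [2, 6, 4], [4, 4, 6]].
Leading principal minors: Δ₁ = 8, Δ₂ = 44, Δ₃ = 104.
All leading minors are positive, so H is positive definite: a local minimum.

local minimum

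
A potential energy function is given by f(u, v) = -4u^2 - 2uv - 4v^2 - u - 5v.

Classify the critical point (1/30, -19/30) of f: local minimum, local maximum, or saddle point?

local maximum

The Hessian of f is constant: H = [[-8, -2], [-2, -8]].
det(H) = (-8)·(-8) − (-2)² = 60.
det(H) > 0 and tr(H) = -16 < 0, so H is negative definite and the point is a local maximum.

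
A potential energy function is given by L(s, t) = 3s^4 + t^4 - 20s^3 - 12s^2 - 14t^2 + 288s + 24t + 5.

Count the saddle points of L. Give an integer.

L separates as a function of s plus a function of t, so ∇L=0 decouples.
∂L/∂s = 12(s - 4)(s - 3)(s + 2) = 0 at s ∈ {-2, 3, 4}; ∂L/∂t = 4(t - 2)(t - 1)(t + 3) = 0 at t ∈ {-3, 1, 2}.
The Hessian is diagonal: diag(L_ss, L_tt). Second derivatives: L_ss(-2)=360, L_ss(3)=-60, L_ss(4)=72; L_tt(-3)=80, L_tt(1)=-16, L_tt(2)=20.
Saddle points occur where the two diagonal entries have opposite signs: (-2, 1), (3, -3), (3, 2), (4, 1). Count: 4.

4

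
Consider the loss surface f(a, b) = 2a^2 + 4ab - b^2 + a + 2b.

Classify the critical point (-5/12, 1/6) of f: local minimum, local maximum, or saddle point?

saddle point

The Hessian of f is constant: H = [[4, 4], [4, -2]].
det(H) = 4·(-2) − 4² = -24.
Since det(H) < 0, H is indefinite and the critical point is a saddle point.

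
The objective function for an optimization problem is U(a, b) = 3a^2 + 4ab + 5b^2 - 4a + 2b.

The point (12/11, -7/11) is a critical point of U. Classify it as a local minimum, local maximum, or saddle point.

local minimum

The Hessian of U is constant: H = [[6, 4], [4, 10]].
det(H) = 6·10 − 4² = 44.
det(H) > 0 and tr(H) = 16 > 0, so H is positive definite and the point is a local minimum.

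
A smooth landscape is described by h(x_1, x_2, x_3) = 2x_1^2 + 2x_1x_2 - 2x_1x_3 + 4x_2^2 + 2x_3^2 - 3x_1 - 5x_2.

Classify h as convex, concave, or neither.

h is quadratic, so its Hessian is the constant matrix H = [[4, 2, -2], [2, 8, 0], [-2, 0, 4]].
Leading principal minors: 4, 28, 80.
All positive ⇒ H ≻ 0 ⇒ convex.

convex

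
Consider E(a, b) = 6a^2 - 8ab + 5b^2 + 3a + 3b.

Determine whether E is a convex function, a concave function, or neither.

E is quadratic, so its Hessian is the constant matrix H = [[12, -8], [-8, 10]].
det(H) = 56, tr(H) = 22.
det(H) > 0 and tr(H) > 0, so H is positive definite everywhere: convex.

convex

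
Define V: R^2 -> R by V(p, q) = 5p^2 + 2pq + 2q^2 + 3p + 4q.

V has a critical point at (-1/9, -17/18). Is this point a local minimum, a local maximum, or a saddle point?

The Hessian of V is constant: H = [[10, 2], [2, 4]].
det(H) = 10·4 − 2² = 36.
det(H) > 0 and tr(H) = 14 > 0, so H is positive definite and the point is a local minimum.

local minimum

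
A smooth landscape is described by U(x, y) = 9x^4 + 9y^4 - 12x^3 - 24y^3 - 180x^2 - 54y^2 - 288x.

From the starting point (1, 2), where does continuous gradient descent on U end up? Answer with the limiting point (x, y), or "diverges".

(4, 3)

U is separable, so gradient descent decouples: x follows -∂U/∂x, y follows -∂U/∂y.
∂U/∂x = 36(x - 4)(x + 1)(x + 2); at x=1 this is -648, so x increases.
∂U/∂y = 36y(y - 3)(y + 1); at y=2 this is -216, so y increases.
x converges to its nearest critical value 4 (a local min of the x-part); y converges to 3. The iterate converges to (4, 3).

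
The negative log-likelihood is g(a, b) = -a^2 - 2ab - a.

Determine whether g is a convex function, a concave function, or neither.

neither

g is quadratic, so its Hessian is the constant matrix H = [[-2, -2], [-2, 0]].
det(H) = -4, tr(H) = -2.
det(H) < 0, so H is indefinite: neither convex nor concave.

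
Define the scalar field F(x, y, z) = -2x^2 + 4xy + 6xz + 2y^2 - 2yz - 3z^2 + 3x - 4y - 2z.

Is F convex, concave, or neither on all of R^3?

neither

F is quadratic, so its Hessian is the constant matrix H = [[-4, 4, 6], [4, 4, -2], [6, -2, -6]].
Leading principal minors: -4, -32, -32.
Neither pattern holds ⇒ H is indefinite ⇒ neither convex nor concave.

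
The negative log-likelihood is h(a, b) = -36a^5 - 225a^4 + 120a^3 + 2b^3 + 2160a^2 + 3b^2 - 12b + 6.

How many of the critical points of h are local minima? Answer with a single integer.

2

h separates as a function of a plus a function of b, so ∇h=0 decouples.
∂h/∂a = -180a(a - 2)(a + 3)(a + 4) = 0 at a ∈ {-4, -3, 0, 2}; ∂h/∂b = 6(b - 1)(b + 2) = 0 at b ∈ {-2, 1}.
The Hessian is diagonal: diag(h_aa, h_bb). Second derivatives: h_aa(-4)=4320, h_aa(-3)=-2700, h_aa(0)=4320, h_aa(2)=-10800; h_bb(-2)=-18, h_bb(1)=18.
Local minima occur where both diagonal entries positive: (-4, 1), (0, 1). Count: 2.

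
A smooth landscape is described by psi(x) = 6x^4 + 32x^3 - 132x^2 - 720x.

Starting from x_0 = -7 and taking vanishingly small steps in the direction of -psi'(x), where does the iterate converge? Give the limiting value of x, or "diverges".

psi'(x) = 24(x - 3)(x + 2)(x + 5), so psi'(-7) = -2400.
Gradient descent moves in the -psi' direction, i.e. x is increasing.
The nearest critical point in that direction is x = -5, where psi'' = 576 > 0 (a local minimum). The iterate converges there.

-5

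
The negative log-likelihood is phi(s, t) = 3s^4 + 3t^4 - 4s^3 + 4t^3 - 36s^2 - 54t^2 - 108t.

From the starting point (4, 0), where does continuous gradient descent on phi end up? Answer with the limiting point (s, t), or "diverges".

phi is separable, so gradient descent decouples: s follows -∂phi/∂s, t follows -∂phi/∂t.
∂phi/∂s = 12s(s - 3)(s + 2); at s=4 this is 288, so s decreases.
∂phi/∂t = 12(t - 3)(t + 1)(t + 3); at t=0 this is -108, so t increases.
s converges to its nearest critical value 3 (a local min of the s-part); t converges to 3. The iterate converges to (3, 3).

(3, 3)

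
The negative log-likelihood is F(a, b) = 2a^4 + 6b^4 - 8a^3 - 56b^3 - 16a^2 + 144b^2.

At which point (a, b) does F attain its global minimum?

(4, 0)

F(a,b) separates as P(a) + Q(b), so its minimum is min P + min Q.
P'(a) = 8a(a - 4)(a + 1) vanishes at a ∈ {-1, 0, 4}; Q'(b) = 24b(b - 4)(b - 3) vanishes at b ∈ {0, 3, 4}.
Local minima of P (where P''>0): P(-1)=-6, P(4)=-256. Local minima of Q: Q(0)=0, Q(4)=256.
So the global minimum of F is P(4) + Q(0) = -256 + 0 = -256, attained at (4, 0).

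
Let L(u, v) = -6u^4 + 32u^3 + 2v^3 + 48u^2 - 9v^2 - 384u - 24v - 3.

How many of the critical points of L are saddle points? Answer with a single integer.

3

L separates as a function of u plus a function of v, so ∇L=0 decouples.
∂L/∂u = -24(u - 4)(u - 2)(u + 2) = 0 at u ∈ {-2, 2, 4}; ∂L/∂v = 6(v - 4)(v + 1) = 0 at v ∈ {-1, 4}.
The Hessian is diagonal: diag(L_uu, L_vv). Second derivatives: L_uu(-2)=-576, L_uu(2)=192, L_uu(4)=-288; L_vv(-1)=-30, L_vv(4)=30.
Saddle points occur where the two diagonal entries have opposite signs: (-2, 4), (2, -1), (4, 4). Count: 3.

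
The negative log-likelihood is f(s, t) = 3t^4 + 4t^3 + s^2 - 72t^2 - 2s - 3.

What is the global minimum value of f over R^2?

-644

f(s,t) separates as P(s) + Q(t) − 3, so its minimum is min P + min Q − 3.
P'(s) = 2s - 2 vanishes at s ∈ {1}; Q'(t) = 12t(t - 3)(t + 4) vanishes at t ∈ {-4, 0, 3}.
Local minima of P (where P''>0): P(1)=-1. Local minima of Q: Q(-4)=-640, Q(3)=-297.
So the global minimum of f is P(1) + Q(-4) − 3 = -1 − 640 − 3 = -644, attained at (1, -4).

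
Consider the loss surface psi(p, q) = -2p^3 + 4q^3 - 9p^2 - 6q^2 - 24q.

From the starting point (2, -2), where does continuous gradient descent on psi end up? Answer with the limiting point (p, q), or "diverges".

diverges

psi is separable, so gradient descent decouples: p follows -∂psi/∂p, q follows -∂psi/∂q.
∂psi/∂p = -6p(p + 3); at p=2 this is -60, so p increases.
∂psi/∂q = 12(q - 2)(q + 1); at q=-2 this is 48, so q decreases.
The p-coordinate has no critical point in that direction and runs off to infinity.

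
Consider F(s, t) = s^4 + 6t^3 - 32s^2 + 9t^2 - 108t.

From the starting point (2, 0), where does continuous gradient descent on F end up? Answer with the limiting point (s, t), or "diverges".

(4, 2)

F is separable, so gradient descent decouples: s follows -∂F/∂s, t follows -∂F/∂t.
∂F/∂s = 4s(s - 4)(s + 4); at s=2 this is -96, so s increases.
∂F/∂t = 18(t - 2)(t + 3); at t=0 this is -108, so t increases.
s converges to its nearest critical value 4 (a local min of the s-part); t converges to 2. The iterate converges to (4, 2).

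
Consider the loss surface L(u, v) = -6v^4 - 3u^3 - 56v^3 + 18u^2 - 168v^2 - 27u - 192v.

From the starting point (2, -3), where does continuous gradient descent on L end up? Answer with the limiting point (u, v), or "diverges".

L is separable, so gradient descent decouples: u follows -∂L/∂u, v follows -∂L/∂v.
∂L/∂u = -9(u - 3)(u - 1); at u=2 this is 9, so u decreases.
∂L/∂v = -24(v + 1)(v + 2)(v + 4); at v=-3 this is -48, so v increases.
u converges to its nearest critical value 1 (a local min of the u-part); v converges to -2. The iterate converges to (1, -2).

(1, -2)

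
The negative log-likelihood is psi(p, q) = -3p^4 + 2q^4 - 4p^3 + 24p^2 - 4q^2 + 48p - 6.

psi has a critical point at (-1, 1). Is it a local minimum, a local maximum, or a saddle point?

The mixed partial ∂²psi/∂p∂q is 0, so the Hessian at any point is diag(psi_pp, psi_qq) = diag(12(-3p^2 - 2p + 4), 8(3q^2 - 1)).
At (-1, 1): H = diag(36, 16).
Both eigenvalues are positive, so H is positive definite: a local minimum.

local minimum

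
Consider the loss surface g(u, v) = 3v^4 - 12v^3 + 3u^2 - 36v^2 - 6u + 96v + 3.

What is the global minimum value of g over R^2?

g(u,v) separates as P(u) + Q(v) + 3, so its minimum is min P + min Q + 3.
P'(u) = 6u - 6 vanishes at u ∈ {1}; Q'(v) = 12(v - 4)(v - 1)(v + 2) vanishes at v ∈ {-2, 1, 4}.
Local minima of P (where P''>0): P(1)=-3. Local minima of Q: Q(-2)=-192, Q(4)=-192.
So the global minimum of g is P(1) + Q(-2) + 3 = -3 − 192 + 3 = -192, attained at (1, -2).

-192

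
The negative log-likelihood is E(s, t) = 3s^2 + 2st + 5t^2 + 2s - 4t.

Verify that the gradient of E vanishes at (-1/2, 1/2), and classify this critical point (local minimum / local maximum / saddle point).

∇E = (6s + 2t + 2, 2s + 10t - 4); substituting (-1/2, 1/2) gives ∇E = (0, 0), so (-1/2, 1/2) is indeed a critical point.
The Hessian of E is constant: H = [[6, 2], [2, 10]].
det(H) = 6·10 − 2² = 56.
det(H) > 0 and tr(H) = 16 > 0, so H is positive definite and the point is a local minimum.

local minimum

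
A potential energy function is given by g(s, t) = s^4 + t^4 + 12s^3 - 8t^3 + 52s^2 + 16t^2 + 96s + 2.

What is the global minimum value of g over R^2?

g(s,t) separates as P(s) + Q(t) + 2, so its minimum is min P + min Q + 2.
P'(s) = 4(s + 2)(s + 3)(s + 4) vanishes at s ∈ {-4, -3, -2}; Q'(t) = 4t(t - 4)(t - 2) vanishes at t ∈ {0, 2, 4}.
Local minima of P (where P''>0): P(-4)=-64, P(-2)=-64. Local minima of Q: Q(0)=0, Q(4)=0.
So the global minimum of g is P(-4) + Q(0) + 2 = -64 + 0 + 2 = -62, attained at (-4, 0).

-62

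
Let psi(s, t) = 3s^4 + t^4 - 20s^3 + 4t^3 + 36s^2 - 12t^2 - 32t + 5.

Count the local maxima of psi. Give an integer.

psi separates as a function of s plus a function of t, so ∇psi=0 decouples.
∂psi/∂s = 12s(s - 3)(s - 2) = 0 at s ∈ {0, 2, 3}; ∂psi/∂t = 4(t - 2)(t + 1)(t + 4) = 0 at t ∈ {-4, -1, 2}.
The Hessian is diagonal: diag(psi_ss, psi_tt). Second derivatives: psi_ss(0)=72, psi_ss(2)=-24, psi_ss(3)=36; psi_tt(-4)=72, psi_tt(-1)=-36, psi_tt(2)=72.
Local maxima occur where both diagonal entries negative: (2, -1). Count: 1.

1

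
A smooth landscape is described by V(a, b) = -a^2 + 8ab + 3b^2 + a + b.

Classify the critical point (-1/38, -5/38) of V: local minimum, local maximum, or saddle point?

The Hessian of V is constant: H = [[-2, 8], [8, 6]].
det(H) = (-2)·6 − 8² = -76.
Since det(H) < 0, H is indefinite and the critical point is a saddle point.

saddle point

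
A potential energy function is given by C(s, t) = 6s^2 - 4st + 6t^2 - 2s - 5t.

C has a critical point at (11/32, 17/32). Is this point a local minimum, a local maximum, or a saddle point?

The Hessian of C is constant: H = [[12, -4], [-4, 12]].
det(H) = 12·12 − (-4)² = 128.
det(H) > 0 and tr(H) = 24 > 0, so H is positive definite and the point is a local minimum.

local minimum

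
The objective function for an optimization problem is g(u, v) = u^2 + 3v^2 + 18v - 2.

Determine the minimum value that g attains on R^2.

-29

g(u,v) separates as P(u) + Q(v) − 2, so its minimum is min P + min Q − 2.
P'(u) = 2u vanishes at u ∈ {0}; Q'(v) = 6v + 18 vanishes at v ∈ {-3}.
Local minima of P (where P''>0): P(0)=0. Local minima of Q: Q(-3)=-27.
So the global minimum of g is P(0) + Q(-3) − 2 = 0 − 27 − 2 = -29, attained at (0, -3).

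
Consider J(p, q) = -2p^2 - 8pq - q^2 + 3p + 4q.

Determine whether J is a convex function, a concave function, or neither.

J is quadratic, so its Hessian is the constant matrix H = [[-4, -8], [-8, -2]].
det(H) = -56, tr(H) = -6.
det(H) < 0, so H is indefinite: neither convex nor concave.

neither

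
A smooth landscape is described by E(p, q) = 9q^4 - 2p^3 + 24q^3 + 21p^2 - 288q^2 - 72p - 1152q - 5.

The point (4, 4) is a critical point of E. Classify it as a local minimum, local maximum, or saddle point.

The mixed partial ∂²E/∂p∂q is 0, so the Hessian at any point is diag(E_pp, E_qq) = diag(6(-2p + 7), 36(3q^2 + 4q - 16)).
At (4, 4): H = diag(-6, 1728).
The eigenvalues have opposite signs, so H is indefinite: a saddle point.

saddle point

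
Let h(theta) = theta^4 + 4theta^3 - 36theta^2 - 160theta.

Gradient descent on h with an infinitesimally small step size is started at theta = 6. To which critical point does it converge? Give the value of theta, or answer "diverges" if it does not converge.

4

h'(theta) = 4(theta - 4)(theta + 2)(theta + 5), so h'(6) = 704.
Gradient descent moves in the -h' direction, i.e. theta is decreasing.
The nearest critical point in that direction is theta = 4, where h'' = 216 > 0 (a local minimum). The iterate converges there.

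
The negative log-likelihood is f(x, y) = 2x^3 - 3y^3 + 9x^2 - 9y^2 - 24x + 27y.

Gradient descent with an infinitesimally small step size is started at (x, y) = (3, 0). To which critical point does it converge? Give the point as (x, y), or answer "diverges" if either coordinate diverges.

(1, -3)

f is separable, so gradient descent decouples: x follows -∂f/∂x, y follows -∂f/∂y.
∂f/∂x = 6(x - 1)(x + 4); at x=3 this is 84, so x decreases.
∂f/∂y = -9(y - 1)(y + 3); at y=0 this is 27, so y decreases.
x converges to its nearest critical value 1 (a local min of the x-part); y converges to -3. The iterate converges to (1, -3).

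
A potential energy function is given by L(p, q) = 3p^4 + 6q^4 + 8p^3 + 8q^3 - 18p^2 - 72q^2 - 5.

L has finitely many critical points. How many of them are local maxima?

1

L separates as a function of p plus a function of q, so ∇L=0 decouples.
∂L/∂p = 12p(p - 1)(p + 3) = 0 at p ∈ {-3, 0, 1}; ∂L/∂q = 24q(q - 2)(q + 3) = 0 at q ∈ {-3, 0, 2}.
The Hessian is diagonal: diag(L_pp, L_qq). Second derivatives: L_pp(-3)=144, L_pp(0)=-36, L_pp(1)=48; L_qq(-3)=360, L_qq(0)=-144, L_qq(2)=240.
Local maxima occur where both diagonal entries negative: (0, 0). Count: 1.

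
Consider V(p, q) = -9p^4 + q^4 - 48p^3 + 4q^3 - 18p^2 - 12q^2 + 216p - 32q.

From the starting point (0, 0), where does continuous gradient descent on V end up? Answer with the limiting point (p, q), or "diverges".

(-2, 2)

V is separable, so gradient descent decouples: p follows -∂V/∂p, q follows -∂V/∂q.
∂V/∂p = -36(p - 1)(p + 2)(p + 3); at p=0 this is 216, so p decreases.
∂V/∂q = 4(q - 2)(q + 1)(q + 4); at q=0 this is -32, so q increases.
p converges to its nearest critical value -2 (a local min of the p-part); q converges to 2. The iterate converges to (-2, 2).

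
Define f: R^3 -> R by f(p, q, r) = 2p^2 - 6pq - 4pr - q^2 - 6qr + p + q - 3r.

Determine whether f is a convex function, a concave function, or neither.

f is quadratic, so its Hessian is the constant matrix H = [[4, -6, -4], [-6, -2, -6], [-4, -6, 0]].
Leading principal minors: 4, -44, -400.
Neither pattern holds ⇒ H is indefinite ⇒ neither convex nor concave.

neither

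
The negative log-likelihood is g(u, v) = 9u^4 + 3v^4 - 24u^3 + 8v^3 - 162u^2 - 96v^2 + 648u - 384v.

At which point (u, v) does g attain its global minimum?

g(u,v) separates as P(u) + Q(v), so its minimum is min P + min Q.
P'(u) = 36(u - 3)(u - 2)(u + 3) vanishes at u ∈ {-3, 2, 3}; Q'(v) = 12(v - 4)(v + 2)(v + 4) vanishes at v ∈ {-4, -2, 4}.
Local minima of P (where P''>0): P(-3)=-2025, P(3)=567. Local minima of Q: Q(-4)=256, Q(4)=-1792.
So the global minimum of g is P(-3) + Q(4) = -2025 − 1792 = -3817, attained at (-3, 4).

(-3, 4)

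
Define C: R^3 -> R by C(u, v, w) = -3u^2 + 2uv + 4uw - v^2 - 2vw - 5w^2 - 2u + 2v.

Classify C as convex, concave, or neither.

concave

C is quadratic, so its Hessian is the constant matrix H = [[-6, 2, 4], [2, -2, -2], [4, -2, -10]].
Leading principal minors: -6, 8, -56.
Signs alternate −, +, − ⇒ H ≺ 0 ⇒ concave.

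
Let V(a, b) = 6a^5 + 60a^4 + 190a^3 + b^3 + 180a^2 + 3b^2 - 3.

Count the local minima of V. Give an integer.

V separates as a function of a plus a function of b, so ∇V=0 decouples.
∂V/∂a = 30a(a + 1)(a + 3)(a + 4) = 0 at a ∈ {-4, -3, -1, 0}; ∂V/∂b = 3b(b + 2) = 0 at b ∈ {-2, 0}.
The Hessian is diagonal: diag(V_aa, V_bb). Second derivatives: V_aa(-4)=-360, V_aa(-3)=180, V_aa(-1)=-180, V_aa(0)=360; V_bb(-2)=-6, V_bb(0)=6.
Local minima occur where both diagonal entries positive: (-3, 0), (0, 0). Count: 2.

2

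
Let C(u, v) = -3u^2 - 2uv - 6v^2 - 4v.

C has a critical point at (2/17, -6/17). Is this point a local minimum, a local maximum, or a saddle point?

local maximum

The Hessian of C is constant: H = [[-6, -2], [-2, -12]].
det(H) = (-6)·(-12) − (-2)² = 68.
det(H) > 0 and tr(H) = -18 < 0, so H is negative definite and the point is a local maximum.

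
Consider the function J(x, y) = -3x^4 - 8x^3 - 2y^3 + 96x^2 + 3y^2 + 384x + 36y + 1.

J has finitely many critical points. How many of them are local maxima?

2

J separates as a function of x plus a function of y, so ∇J=0 decouples.
∂J/∂x = -12(x - 4)(x + 2)(x + 4) = 0 at x ∈ {-4, -2, 4}; ∂J/∂y = -6(y - 3)(y + 2) = 0 at y ∈ {-2, 3}.
The Hessian is diagonal: diag(J_xx, J_yy). Second derivatives: J_xx(-4)=-192, J_xx(-2)=144, J_xx(4)=-576; J_yy(-2)=30, J_yy(3)=-30.
Local maxima occur where both diagonal entries negative: (-4, 3), (4, 3). Count: 2.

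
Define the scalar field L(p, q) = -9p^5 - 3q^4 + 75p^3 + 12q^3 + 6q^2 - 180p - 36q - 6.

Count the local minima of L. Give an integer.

2

L separates as a function of p plus a function of q, so ∇L=0 decouples.
∂L/∂p = -45(p - 2)(p - 1)(p + 1)(p + 2) = 0 at p ∈ {-2, -1, 1, 2}; ∂L/∂q = -12(q - 3)(q - 1)(q + 1) = 0 at q ∈ {-1, 1, 3}.
The Hessian is diagonal: diag(L_pp, L_qq). Second derivatives: L_pp(-2)=540, L_pp(-1)=-270, L_pp(1)=270, L_pp(2)=-540; L_qq(-1)=-96, L_qq(1)=48, L_qq(3)=-96.
Local minima occur where both diagonal entries positive: (-2, 1), (1, 1). Count: 2.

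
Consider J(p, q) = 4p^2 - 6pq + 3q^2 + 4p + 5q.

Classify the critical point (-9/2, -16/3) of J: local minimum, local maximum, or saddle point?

local minimum

The Hessian of J is constant: H = [[8, -6], [-6, 6]].
det(H) = 8·6 − (-6)² = 12.
det(H) > 0 and tr(H) = 14 > 0, so H is positive definite and the point is a local minimum.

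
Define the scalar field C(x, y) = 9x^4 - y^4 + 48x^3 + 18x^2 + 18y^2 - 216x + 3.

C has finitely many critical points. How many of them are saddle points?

C separates as a function of x plus a function of y, so ∇C=0 decouples.
∂C/∂x = 36(x - 1)(x + 2)(x + 3) = 0 at x ∈ {-3, -2, 1}; ∂C/∂y = -4y(y - 3)(y + 3) = 0 at y ∈ {-3, 0, 3}.
The Hessian is diagonal: diag(C_xx, C_yy). Second derivatives: C_xx(-3)=144, C_xx(-2)=-108, C_xx(1)=432; C_yy(-3)=-72, C_yy(0)=36, C_yy(3)=-72.
Saddle points occur where the two diagonal entries have opposite signs: (-3, -3), (-3, 3), (-2, 0), (1, -3), (1, 3). Count: 5.

5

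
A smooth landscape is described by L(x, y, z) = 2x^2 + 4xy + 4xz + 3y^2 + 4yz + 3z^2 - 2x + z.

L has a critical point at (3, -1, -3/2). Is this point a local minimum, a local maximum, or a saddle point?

The Hessian is constant: H = [[4, 4, 4], [4, 6, 4], [4, 4, 6]].
Leading principal minors: Δ₁ = 4, Δ₂ = 8, Δ₃ = 16.
All leading minors are positive, so H is positive definite: a local minimum.

local minimum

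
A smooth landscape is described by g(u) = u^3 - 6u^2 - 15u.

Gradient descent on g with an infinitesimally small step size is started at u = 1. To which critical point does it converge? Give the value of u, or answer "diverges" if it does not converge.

g'(u) = 3(u - 5)(u + 1), so g'(1) = -24.
Gradient descent moves in the -g' direction, i.e. u is increasing.
The nearest critical point in that direction is u = 5, where g'' = 18 > 0 (a local minimum). The iterate converges there.

5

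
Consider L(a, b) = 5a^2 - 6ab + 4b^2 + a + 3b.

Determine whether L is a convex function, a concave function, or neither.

L is quadratic, so its Hessian is the constant matrix H = [[10, -6], [-6, 8]].
det(H) = 44, tr(H) = 18.
det(H) > 0 and tr(H) > 0, so H is positive definite everywhere: convex.

convex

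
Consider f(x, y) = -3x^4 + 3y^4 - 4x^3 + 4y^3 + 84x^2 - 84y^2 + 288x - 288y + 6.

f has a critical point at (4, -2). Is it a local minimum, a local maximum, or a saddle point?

The mixed partial ∂²f/∂x∂y is 0, so the Hessian at any point is diag(f_xx, f_yy) = diag(12(-3x^2 - 2x + 14), 12(3y^2 + 2y - 14)).
At (4, -2): H = diag(-504, -72).
Both eigenvalues are negative, so H is negative definite: a local maximum.

local maximum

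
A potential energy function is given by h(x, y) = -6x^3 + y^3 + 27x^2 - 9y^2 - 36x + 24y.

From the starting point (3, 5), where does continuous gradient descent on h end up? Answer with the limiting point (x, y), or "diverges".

diverges

h is separable, so gradient descent decouples: x follows -∂h/∂x, y follows -∂h/∂y.
∂h/∂x = -18(x - 2)(x - 1); at x=3 this is -36, so x increases.
∂h/∂y = 3(y - 4)(y - 2); at y=5 this is 9, so y decreases.
The x-coordinate has no critical point in that direction and runs off to infinity.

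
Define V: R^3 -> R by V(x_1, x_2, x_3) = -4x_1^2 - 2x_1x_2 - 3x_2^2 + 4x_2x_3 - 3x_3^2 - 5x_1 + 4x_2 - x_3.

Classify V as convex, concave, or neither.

V is quadratic, so its Hessian is the constant matrix H = [[-8, -2, 0], [-2, -6, 4], [0, 4, -6]].
Leading principal minors: -8, 44, -136.
Signs alternate −, +, − ⇒ H ≺ 0 ⇒ concave.

concave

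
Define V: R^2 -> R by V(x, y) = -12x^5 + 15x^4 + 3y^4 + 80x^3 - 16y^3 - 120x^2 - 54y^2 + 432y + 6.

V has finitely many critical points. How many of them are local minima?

V separates as a function of x plus a function of y, so ∇V=0 decouples.
∂V/∂x = -60x(x - 2)(x - 1)(x + 2) = 0 at x ∈ {-2, 0, 1, 2}; ∂V/∂y = 12(y - 4)(y - 3)(y + 3) = 0 at y ∈ {-3, 3, 4}.
The Hessian is diagonal: diag(V_xx, V_yy). Second derivatives: V_xx(-2)=1440, V_xx(0)=-240, V_xx(1)=180, V_xx(2)=-480; V_yy(-3)=504, V_yy(3)=-72, V_yy(4)=84.
Local minima occur where both diagonal entries positive: (-2, -3), (-2, 4), (1, -3), (1, 4). Count: 4.

4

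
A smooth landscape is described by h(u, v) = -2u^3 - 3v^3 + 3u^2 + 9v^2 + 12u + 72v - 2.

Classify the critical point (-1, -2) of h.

The mixed partial ∂²h/∂u∂v is 0, so the Hessian at any point is diag(h_uu, h_vv) = diag(6(-2u + 1), 18(-v + 1)).
At (-1, -2): H = diag(18, 54).
Both eigenvalues are positive, so H is positive definite: a local minimum.

local minimum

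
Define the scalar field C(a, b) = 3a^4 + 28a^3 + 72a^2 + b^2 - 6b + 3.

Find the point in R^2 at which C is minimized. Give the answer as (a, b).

(0, 3)

C(a,b) separates as P(a) + Q(b) + 3, so its minimum is min P + min Q + 3.
P'(a) = 12a(a + 3)(a + 4) vanishes at a ∈ {-4, -3, 0}; Q'(b) = 2b - 6 vanishes at b ∈ {3}.
Local minima of P (where P''>0): P(-4)=128, P(0)=0. Local minima of Q: Q(3)=-9.
So the global minimum of C is P(0) + Q(3) + 3 = 0 − 9 + 3 = -6, attained at (0, 3).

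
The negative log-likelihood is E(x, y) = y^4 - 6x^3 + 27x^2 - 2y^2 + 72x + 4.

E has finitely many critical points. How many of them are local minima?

2

E separates as a function of x plus a function of y, so ∇E=0 decouples.
∂E/∂x = -18(x - 4)(x + 1) = 0 at x ∈ {-1, 4}; ∂E/∂y = 4y(y - 1)(y + 1) = 0 at y ∈ {-1, 0, 1}.
The Hessian is diagonal: diag(E_xx, E_yy). Second derivatives: E_xx(-1)=90, E_xx(4)=-90; E_yy(-1)=8, E_yy(0)=-4, E_yy(1)=8.
Local minima occur where both diagonal entries positive: (-1, -1), (-1, 1). Count: 2.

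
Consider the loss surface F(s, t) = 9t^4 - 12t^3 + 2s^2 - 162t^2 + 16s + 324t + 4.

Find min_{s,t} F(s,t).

-1405

F(s,t) separates as P(s) + Q(t) + 4, so its minimum is min P + min Q + 4.
P'(s) = 4s + 16 vanishes at s ∈ {-4}; Q'(t) = 36(t - 3)(t - 1)(t + 3) vanishes at t ∈ {-3, 1, 3}.
Local minima of P (where P''>0): P(-4)=-32. Local minima of Q: Q(-3)=-1377, Q(3)=-81.
So the global minimum of F is P(-4) + Q(-3) + 4 = -32 − 1377 + 4 = -1405, attained at (-4, -3).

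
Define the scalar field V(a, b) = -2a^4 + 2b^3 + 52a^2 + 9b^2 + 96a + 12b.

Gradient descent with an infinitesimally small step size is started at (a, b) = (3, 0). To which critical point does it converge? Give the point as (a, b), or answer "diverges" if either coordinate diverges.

V is separable, so gradient descent decouples: a follows -∂V/∂a, b follows -∂V/∂b.
∂V/∂a = -8(a - 4)(a + 1)(a + 3); at a=3 this is 192, so a decreases.
∂V/∂b = 6(b + 1)(b + 2); at b=0 this is 12, so b decreases.
a converges to its nearest critical value -1 (a local min of the a-part); b converges to -1. The iterate converges to (-1, -1).

(-1, -1)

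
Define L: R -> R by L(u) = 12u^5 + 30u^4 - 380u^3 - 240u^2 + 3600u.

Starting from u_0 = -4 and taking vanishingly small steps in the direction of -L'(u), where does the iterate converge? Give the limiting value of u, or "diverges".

-2

L'(u) = 60(u - 3)(u - 2)(u + 2)(u + 5), so L'(-4) = -5040.
Gradient descent moves in the -L' direction, i.e. u is increasing.
The nearest critical point in that direction is u = -2, where L'' = 3600 > 0 (a local minimum). The iterate converges there.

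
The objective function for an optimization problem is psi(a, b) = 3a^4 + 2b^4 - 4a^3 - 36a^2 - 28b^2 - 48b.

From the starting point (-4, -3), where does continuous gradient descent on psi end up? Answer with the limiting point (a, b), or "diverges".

(-2, -2)

psi is separable, so gradient descent decouples: a follows -∂psi/∂a, b follows -∂psi/∂b.
∂psi/∂a = 12a(a - 3)(a + 2); at a=-4 this is -672, so a increases.
∂psi/∂b = 8(b - 3)(b + 1)(b + 2); at b=-3 this is -96, so b increases.
a converges to its nearest critical value -2 (a local min of the a-part); b converges to -2. The iterate converges to (-2, -2).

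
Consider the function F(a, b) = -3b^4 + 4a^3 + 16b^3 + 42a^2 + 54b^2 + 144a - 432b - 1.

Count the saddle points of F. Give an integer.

3

F separates as a function of a plus a function of b, so ∇F=0 decouples.
∂F/∂a = 12(a + 3)(a + 4) = 0 at a ∈ {-4, -3}; ∂F/∂b = -12(b - 4)(b - 3)(b + 3) = 0 at b ∈ {-3, 3, 4}.
The Hessian is diagonal: diag(F_aa, F_bb). Second derivatives: F_aa(-4)=-12, F_aa(-3)=12; F_bb(-3)=-504, F_bb(3)=72, F_bb(4)=-84.
Saddle points occur where the two diagonal entries have opposite signs: (-4, 3), (-3, -3), (-3, 4). Count: 3.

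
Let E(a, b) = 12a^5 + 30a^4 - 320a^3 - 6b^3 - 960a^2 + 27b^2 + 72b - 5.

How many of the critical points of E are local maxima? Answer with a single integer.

2

E separates as a function of a plus a function of b, so ∇E=0 decouples.
∂E/∂a = 60a(a - 4)(a + 2)(a + 4) = 0 at a ∈ {-4, -2, 0, 4}; ∂E/∂b = -18(b - 4)(b + 1) = 0 at b ∈ {-1, 4}.
The Hessian is diagonal: diag(E_aa, E_bb). Second derivatives: E_aa(-4)=-3840, E_aa(-2)=1440, E_aa(0)=-1920, E_aa(4)=11520; E_bb(-1)=90, E_bb(4)=-90.
Local maxima occur where both diagonal entries negative: (-4, 4), (0, 4). Count: 2.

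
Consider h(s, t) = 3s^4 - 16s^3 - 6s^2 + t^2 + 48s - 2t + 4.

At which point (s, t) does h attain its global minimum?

(4, 1)

h(s,t) separates as P(s) + Q(t) + 4, so its minimum is min P + min Q + 4.
P'(s) = 12(s - 4)(s - 1)(s + 1) vanishes at s ∈ {-1, 1, 4}; Q'(t) = 2(t - 1) vanishes at t ∈ {1}.
Local minima of P (where P''>0): P(-1)=-35, P(4)=-160. Local minima of Q: Q(1)=-1.
So the global minimum of h is P(4) + Q(1) + 4 = -160 − 1 + 4 = -157, attained at (4, 1).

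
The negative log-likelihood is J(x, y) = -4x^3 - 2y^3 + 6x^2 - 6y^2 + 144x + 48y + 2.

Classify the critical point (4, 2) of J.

local maximum

The mixed partial ∂²J/∂x∂y is 0, so the Hessian at any point is diag(J_xx, J_yy) = diag(12(-2x + 1), -12(y + 1)).
At (4, 2): H = diag(-84, -36).
Both eigenvalues are negative, so H is negative definite: a local maximum.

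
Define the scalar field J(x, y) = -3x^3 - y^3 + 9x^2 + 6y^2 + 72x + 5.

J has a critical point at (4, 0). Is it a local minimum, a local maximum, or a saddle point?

saddle point

The mixed partial ∂²J/∂x∂y is 0, so the Hessian at any point is diag(J_xx, J_yy) = diag(18(-x + 1), 6(-y + 2)).
At (4, 0): H = diag(-54, 12).
The eigenvalues have opposite signs, so H is indefinite: a saddle point.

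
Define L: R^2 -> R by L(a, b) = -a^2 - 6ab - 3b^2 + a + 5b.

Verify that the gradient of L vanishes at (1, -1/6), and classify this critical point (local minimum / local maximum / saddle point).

saddle point

∇L = (-2a - 6b + 1, -6a - 6b + 5); substituting (1, -1/6) gives ∇L = (0, 0), so (1, -1/6) is indeed a critical point.
The Hessian of L is constant: H = [[-2, -6], [-6, -6]].
det(H) = (-2)·(-6) − (-6)² = -24.
Since det(H) < 0, H is indefinite and the critical point is a saddle point.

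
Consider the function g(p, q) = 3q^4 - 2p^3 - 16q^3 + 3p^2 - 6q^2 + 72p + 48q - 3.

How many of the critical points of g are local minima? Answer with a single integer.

g separates as a function of p plus a function of q, so ∇g=0 decouples.
∂g/∂p = -6(p - 4)(p + 3) = 0 at p ∈ {-3, 4}; ∂g/∂q = 12(q - 4)(q - 1)(q + 1) = 0 at q ∈ {-1, 1, 4}.
The Hessian is diagonal: diag(g_pp, g_qq). Second derivatives: g_pp(-3)=42, g_pp(4)=-42; g_qq(-1)=120, g_qq(1)=-72, g_qq(4)=180.
Local minima occur where both diagonal entries positive: (-3, -1), (-3, 4). Count: 2.

2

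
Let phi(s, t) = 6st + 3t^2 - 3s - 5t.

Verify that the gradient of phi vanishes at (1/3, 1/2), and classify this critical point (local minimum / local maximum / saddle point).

∇phi = (6t - 3, 6s + 6t - 5); substituting (1/3, 1/2) gives ∇phi = (0, 0), so (1/3, 1/2) is indeed a critical point.
The Hessian of phi is constant: H = [[0, 6], [6, 6]].
det(H) = 0·6 − 6² = -36.
Since det(H) < 0, H is indefinite and the critical point is a saddle point.

saddle point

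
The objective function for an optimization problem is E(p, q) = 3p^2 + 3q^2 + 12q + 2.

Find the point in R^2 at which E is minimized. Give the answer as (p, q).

E(p,q) separates as A(p) + B(q) + 2, so its minimum is min A + min B + 2.
A'(p) = 6p vanishes at p ∈ {0}; B'(q) = 6q + 12 vanishes at q ∈ {-2}.
Local minima of A (where A''>0): A(0)=0. Local minima of B: B(-2)=-12.
So the global minimum of E is A(0) + B(-2) + 2 = 0 − 12 + 2 = -10, attained at (0, -2).

(0, -2)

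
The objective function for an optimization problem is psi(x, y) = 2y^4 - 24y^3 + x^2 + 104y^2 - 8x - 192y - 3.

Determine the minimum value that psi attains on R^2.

psi(x,y) separates as P(x) + Q(y) − 3, so its minimum is min P + min Q − 3.
P'(x) = 2x - 8 vanishes at x ∈ {4}; Q'(y) = 8(y - 4)(y - 3)(y - 2) vanishes at y ∈ {2, 3, 4}.
Local minima of P (where P''>0): P(4)=-16. Local minima of Q: Q(2)=-128, Q(4)=-128.
So the global minimum of psi is P(4) + Q(2) − 3 = -16 − 128 − 3 = -147, attained at (4, 2).

-147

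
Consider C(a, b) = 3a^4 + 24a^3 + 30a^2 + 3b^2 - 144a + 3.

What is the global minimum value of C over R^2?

C(a,b) separates as P(a) + Q(b) + 3, so its minimum is min P + min Q + 3.
P'(a) = 12(a - 1)(a + 3)(a + 4) vanishes at a ∈ {-4, -3, 1}; Q'(b) = 6b vanishes at b ∈ {0}.
Local minima of P (where P''>0): P(-4)=288, P(1)=-87. Local minima of Q: Q(0)=0.
So the global minimum of C is P(1) + Q(0) + 3 = -87 + 0 + 3 = -84, attained at (1, 0).

-84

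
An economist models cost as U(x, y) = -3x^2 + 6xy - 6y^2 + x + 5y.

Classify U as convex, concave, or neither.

U is quadratic, so its Hessian is the constant matrix H = [[-6, 6], [6, -12]].
det(H) = 36, tr(H) = -18.
det(H) > 0 and tr(H) < 0, so H is negative definite everywhere: concave.

concave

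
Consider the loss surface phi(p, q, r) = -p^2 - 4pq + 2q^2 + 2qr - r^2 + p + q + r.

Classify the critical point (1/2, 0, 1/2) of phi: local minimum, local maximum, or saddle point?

The Hessian is constant: H = [[-2, -4, 0], [-4, 4, 2], [0, 2, -2]].
Leading principal minors: Δ₁ = -2, Δ₂ = -24, Δ₃ = 56.
The minors fit neither the all-positive nor the alternating-sign pattern, so H is indefinite: a saddle point.

saddle point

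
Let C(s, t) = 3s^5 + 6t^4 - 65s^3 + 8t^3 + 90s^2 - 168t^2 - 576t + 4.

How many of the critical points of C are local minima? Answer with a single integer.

C separates as a function of s plus a function of t, so ∇C=0 decouples.
∂C/∂s = 15s(s - 3)(s - 1)(s + 4) = 0 at s ∈ {-4, 0, 1, 3}; ∂C/∂t = 24(t - 4)(t + 2)(t + 3) = 0 at t ∈ {-3, -2, 4}.
The Hessian is diagonal: diag(C_ss, C_tt). Second derivatives: C_ss(-4)=-2100, C_ss(0)=180, C_ss(1)=-150, C_ss(3)=630; C_tt(-3)=168, C_tt(-2)=-144, C_tt(4)=1008.
Local minima occur where both diagonal entries positive: (0, -3), (0, 4), (3, -3), (3, 4). Count: 4.

4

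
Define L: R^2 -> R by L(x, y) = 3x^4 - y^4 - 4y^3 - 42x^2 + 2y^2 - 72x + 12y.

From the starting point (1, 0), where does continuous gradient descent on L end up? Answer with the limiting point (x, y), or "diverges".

(3, -1)

L is separable, so gradient descent decouples: x follows -∂L/∂x, y follows -∂L/∂y.
∂L/∂x = 12(x - 3)(x + 1)(x + 2); at x=1 this is -144, so x increases.
∂L/∂y = -4(y - 1)(y + 1)(y + 3); at y=0 this is 12, so y decreases.
x converges to its nearest critical value 3 (a local min of the x-part); y converges to -1. The iterate converges to (3, -1).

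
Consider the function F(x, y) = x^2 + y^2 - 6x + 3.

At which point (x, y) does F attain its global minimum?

F(x,y) separates as P(x) + Q(y) + 3, so its minimum is min P + min Q + 3.
P'(x) = 2x - 6 vanishes at x ∈ {3}; Q'(y) = 2y vanishes at y ∈ {0}.
Local minima of P (where P''>0): P(3)=-9. Local minima of Q: Q(0)=0.
So the global minimum of F is P(3) + Q(0) + 3 = -9 + 0 + 3 = -6, attained at (3, 0).

(3, 0)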